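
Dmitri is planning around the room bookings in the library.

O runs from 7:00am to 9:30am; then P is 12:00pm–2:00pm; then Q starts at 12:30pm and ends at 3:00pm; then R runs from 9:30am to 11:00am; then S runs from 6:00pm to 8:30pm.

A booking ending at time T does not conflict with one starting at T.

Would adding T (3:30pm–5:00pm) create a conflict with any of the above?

O: ends 9:30am at or before T starts 3:30pm → clear.
R: ends 11:00am at or before T starts 3:30pm → clear.
P: ends 2:00pm at or before T starts 3:30pm → clear.
Q: ends 3:00pm at or before T starts 3:30pm → clear.
S: starts 6:00pm at or after T ends 5:00pm → clear.

No — it doesn't clash with anything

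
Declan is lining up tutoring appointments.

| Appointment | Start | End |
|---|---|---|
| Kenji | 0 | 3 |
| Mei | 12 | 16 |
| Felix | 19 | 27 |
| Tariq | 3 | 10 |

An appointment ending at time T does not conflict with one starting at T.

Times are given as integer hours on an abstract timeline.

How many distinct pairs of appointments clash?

0

Sorted by start: Kenji, Tariq, Mei, Felix.
Tariq starts exactly when Kenji ends (back-to-back, no overlap) — done with Kenji.
Mei starts after Tariq ends — done with Tariq.
Felix starts after Mei ends.
No pair overlaps.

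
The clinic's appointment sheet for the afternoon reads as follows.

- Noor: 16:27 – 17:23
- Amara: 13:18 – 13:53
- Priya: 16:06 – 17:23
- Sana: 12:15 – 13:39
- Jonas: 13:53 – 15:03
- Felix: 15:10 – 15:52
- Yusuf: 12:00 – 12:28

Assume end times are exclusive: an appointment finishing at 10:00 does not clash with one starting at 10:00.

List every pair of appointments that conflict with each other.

Sorted by start: Yusuf, Sana, Amara, Jonas, Felix, Priya, Noor.
Sana starts before Yusuf ends → Yusuf and Sana overlap.
Amara starts after Yusuf ends, so Yusuf has no further overlaps.
Amara starts before Sana ends → Sana and Amara overlap.
Jonas starts after Sana ends, so Sana has no further overlaps.
Jonas starts exactly when Amara ends (back-to-back, no overlap), so Amara has no further overlaps.
Felix starts after Jonas ends, so Jonas has no further overlaps.
Priya starts after Felix ends, so Felix has no further overlaps.
Noor starts before Priya ends → Priya and Noor overlap.

Amara & Sana, Noor & Priya, Sana & Yusuf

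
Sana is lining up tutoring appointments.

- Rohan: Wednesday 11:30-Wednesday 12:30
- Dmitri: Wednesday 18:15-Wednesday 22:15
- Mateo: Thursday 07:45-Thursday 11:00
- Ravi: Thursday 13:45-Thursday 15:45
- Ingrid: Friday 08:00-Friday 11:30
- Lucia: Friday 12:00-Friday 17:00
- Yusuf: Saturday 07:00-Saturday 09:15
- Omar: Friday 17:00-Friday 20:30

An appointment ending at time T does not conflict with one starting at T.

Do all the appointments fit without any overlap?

Sorted by start: Rohan, Dmitri, Mateo, Ravi, Ingrid, Lucia, Omar, Yusuf.
Dmitri starts after Rohan ends, so Rohan has no further overlaps.
Mateo starts after Dmitri ends, so Dmitri has no further overlaps.
Ravi starts after Mateo ends, so Mateo has no further overlaps.
Ingrid starts after Ravi ends, so Ravi has no further overlaps.
Lucia starts after Ingrid ends, so Ingrid has no further overlaps.
Omar starts exactly when Lucia ends (back-to-back, no overlap), so Lucia has no further overlaps.
Yusuf starts after Omar ends.
Every pair is clear; the schedule has no overlaps.

Yes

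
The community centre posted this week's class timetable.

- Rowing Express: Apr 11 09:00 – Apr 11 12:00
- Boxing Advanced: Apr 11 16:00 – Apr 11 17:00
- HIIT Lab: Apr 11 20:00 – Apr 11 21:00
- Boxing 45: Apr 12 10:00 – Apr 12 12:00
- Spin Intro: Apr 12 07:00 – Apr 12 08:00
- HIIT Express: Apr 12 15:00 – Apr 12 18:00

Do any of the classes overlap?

No

Sorted by start: Rowing Express, Boxing Advanced, HIIT Lab, Spin Intro, Boxing 45, HIIT Express.
Boxing Advanced starts after Rowing Express ends; Rowing Express is clear from here.
HIIT Lab starts after Boxing Advanced ends; Boxing Advanced is clear from here.
Spin Intro starts after HIIT Lab ends; HIIT Lab is clear from here.
Boxing 45 starts after Spin Intro ends; Spin Intro is clear from here.
HIIT Express starts after Boxing 45 ends.
Every pair is clear; the schedule has no overlaps.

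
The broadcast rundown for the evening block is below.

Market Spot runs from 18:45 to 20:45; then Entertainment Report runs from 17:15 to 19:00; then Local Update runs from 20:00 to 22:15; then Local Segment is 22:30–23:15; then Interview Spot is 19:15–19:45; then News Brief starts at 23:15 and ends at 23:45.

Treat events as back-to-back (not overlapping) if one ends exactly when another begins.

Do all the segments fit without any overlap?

No

Two intervals overlap when each starts before the other ends.
Sorted by start: Entertainment Report, Market Spot, Interview Spot, Local Update, Local Segment, News Brief.
Market Spot starts before Entertainment Report ends → Entertainment Report and Market Spot overlap.
That's a conflict, so the schedule is not conflict-free.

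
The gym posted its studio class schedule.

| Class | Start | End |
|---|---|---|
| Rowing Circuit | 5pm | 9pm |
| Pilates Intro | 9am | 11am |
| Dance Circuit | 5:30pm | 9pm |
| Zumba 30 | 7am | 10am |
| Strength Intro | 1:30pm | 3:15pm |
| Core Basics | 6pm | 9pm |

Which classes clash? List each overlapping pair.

Check each pair: they overlap iff neither finishes before the other starts.
Sorted by start: Zumba 30, Pilates Intro, Strength Intro, Rowing Circuit, Dance Circuit, Core Basics.
Pilates Intro starts before Zumba 30 ends → Zumba 30 and Pilates Intro overlap.
Strength Intro starts after Zumba 30 ends, so nothing later overlaps Zumba 30 either.
Strength Intro starts after Pilates Intro ends, so nothing later overlaps Pilates Intro either.
Rowing Circuit starts after Strength Intro ends, so nothing later overlaps Strength Intro either.
Dance Circuit starts before Rowing Circuit ends → Rowing Circuit and Dance Circuit overlap.
Core Basics starts before Rowing Circuit ends → Rowing Circuit and Core Basics overlap.
Core Basics starts before Dance Circuit ends → Dance Circuit and Core Basics overlap.

Core Basics & Dance Circuit, Core Basics & Rowing Circuit, Dance Circuit & Rowing Circuit, Pilates Intro & Zumba 30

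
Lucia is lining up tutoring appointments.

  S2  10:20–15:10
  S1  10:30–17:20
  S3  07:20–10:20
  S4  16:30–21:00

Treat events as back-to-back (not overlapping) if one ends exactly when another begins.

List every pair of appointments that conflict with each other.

S1 & S2, S1 & S4

Sorted by start: S3, S2, S1, S4.
S2 starts exactly when S3 ends (back-to-back, no overlap), so nothing later overlaps S3 either.
S1 starts before S2 ends → S2 and S1 overlap.
S4 starts after S2 ends.
S4 starts before S1 ends → S1 and S4 overlap.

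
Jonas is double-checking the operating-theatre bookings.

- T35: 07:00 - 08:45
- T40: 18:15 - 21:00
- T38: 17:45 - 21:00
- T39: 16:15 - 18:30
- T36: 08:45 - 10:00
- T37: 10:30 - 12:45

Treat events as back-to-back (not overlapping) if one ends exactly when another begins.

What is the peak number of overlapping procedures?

Sweep the timeline, counting +1 at each start and −1 at each end (ends before starts at a tie):
07:00 start T35 → 1
08:45 end T35 → 0
08:45 start T36 → 1
10:00 end T36 → 0
10:30 start T37 → 1
12:45 end T37 → 0
16:15 start T39 → 1
17:45 start T38 → 2
18:15 start T40 → 3
18:30 end T39 → 2
21:00 end T38 → 1
21:00 end T40 → 0
Peak is 3, at 18:15 (T38, T39, T40).

3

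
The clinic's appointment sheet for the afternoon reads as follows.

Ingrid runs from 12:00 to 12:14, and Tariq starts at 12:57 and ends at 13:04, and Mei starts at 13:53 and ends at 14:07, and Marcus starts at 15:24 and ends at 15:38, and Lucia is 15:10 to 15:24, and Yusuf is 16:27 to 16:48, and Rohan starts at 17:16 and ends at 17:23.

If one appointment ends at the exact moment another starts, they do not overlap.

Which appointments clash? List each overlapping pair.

no conflicts

Sorted by start: Ingrid, Tariq, Mei, Lucia, Marcus, Yusuf, Rohan.
Tariq starts after Ingrid ends — done with Ingrid.
Mei starts after Tariq ends — done with Tariq.
Lucia starts after Mei ends — done with Mei.
Marcus starts exactly when Lucia ends (back-to-back, no overlap) — done with Lucia.
Yusuf starts after Marcus ends — done with Marcus.
Rohan starts after Yusuf ends.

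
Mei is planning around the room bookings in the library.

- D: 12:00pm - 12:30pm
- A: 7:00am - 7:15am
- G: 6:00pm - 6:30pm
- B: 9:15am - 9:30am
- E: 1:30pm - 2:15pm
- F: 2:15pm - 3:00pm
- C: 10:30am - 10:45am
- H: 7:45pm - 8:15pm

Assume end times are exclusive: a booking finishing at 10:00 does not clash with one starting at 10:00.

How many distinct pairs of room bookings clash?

0

Sorted by start: A, B, C, D, E, F, G, H.
B starts after A ends, so A has no further overlaps.
C starts after B ends, so B has no further overlaps.
D starts after C ends, so C has no further overlaps.
E starts after D ends, so D has no further overlaps.
F starts exactly when E ends (back-to-back, no overlap), so E has no further overlaps.
G starts after F ends, so F has no further overlaps.
H starts after G ends.
No pair overlaps.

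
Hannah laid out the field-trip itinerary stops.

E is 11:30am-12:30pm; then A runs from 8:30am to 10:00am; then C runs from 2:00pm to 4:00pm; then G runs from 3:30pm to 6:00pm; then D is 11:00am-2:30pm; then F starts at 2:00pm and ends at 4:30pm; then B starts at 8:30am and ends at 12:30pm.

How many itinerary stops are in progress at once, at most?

3

Sweep the timeline, counting +1 at each start and −1 at each end (ends before starts at a tie):
8:30am start A → 1
8:30am start B → 2
10:00am end A → 1
11:00am start D → 2
11:30am start E → 3
12:30pm end B → 2
12:30pm end E → 1
2:00pm start C → 2
2:00pm start F → 3
2:30pm end D → 2
3:30pm start G → 3
4:00pm end C → 2
4:30pm end F → 1
6:00pm end G → 0
Peak is 3, at 11:30am (B, D, E).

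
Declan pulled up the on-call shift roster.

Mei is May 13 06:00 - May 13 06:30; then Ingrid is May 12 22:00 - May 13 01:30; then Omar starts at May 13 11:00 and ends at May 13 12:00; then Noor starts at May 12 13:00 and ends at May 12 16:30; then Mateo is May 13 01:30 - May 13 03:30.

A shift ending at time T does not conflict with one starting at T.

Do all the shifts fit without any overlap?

Two intervals overlap when each starts before the other ends.
Sorted by start: Noor, Ingrid, Mateo, Mei, Omar.
Ingrid starts after Noor ends; Noor is clear from here.
Mateo starts exactly when Ingrid ends (back-to-back, no overlap); Ingrid is clear from here.
Mei starts after Mateo ends; Mateo is clear from here.
Omar starts after Mei ends.
Every pair is clear; the schedule has no overlaps.

Yes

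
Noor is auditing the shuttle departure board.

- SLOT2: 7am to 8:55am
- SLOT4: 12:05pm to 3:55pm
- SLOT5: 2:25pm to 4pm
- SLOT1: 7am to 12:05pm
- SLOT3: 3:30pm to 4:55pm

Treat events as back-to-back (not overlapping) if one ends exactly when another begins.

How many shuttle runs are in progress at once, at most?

Walk through starts and ends in time order (an end at T is processed before a start at T):
7am start SLOT1 → 1
7am start SLOT2 → 2
8:55am end SLOT2 → 1
12:05pm end SLOT1 → 0
12:05pm start SLOT4 → 1
2:25pm start SLOT5 → 2
3:30pm start SLOT3 → 3
3:55pm end SLOT4 → 2
4pm end SLOT5 → 1
4:55pm end SLOT3 → 0
Peak is 3, at 3:30pm (SLOT3, SLOT4, SLOT5).

3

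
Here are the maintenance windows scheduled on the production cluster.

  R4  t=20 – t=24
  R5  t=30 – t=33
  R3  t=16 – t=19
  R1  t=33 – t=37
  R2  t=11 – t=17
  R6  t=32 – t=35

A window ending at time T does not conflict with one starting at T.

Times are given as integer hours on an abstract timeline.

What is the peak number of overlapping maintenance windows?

2

Sort all start/end points and keep a running count:
t=11 start R2 → 1
t=16 start R3 → 2
t=17 end R2 → 1
t=19 end R3 → 0
t=20 start R4 → 1
t=24 end R4 → 0
t=30 start R5 → 1
t=32 start R6 → 2
t=33 end R5 → 1
t=33 start R1 → 2
t=35 end R6 → 1
t=37 end R1 → 0
Peak is 2, at t=16 (R2, R3).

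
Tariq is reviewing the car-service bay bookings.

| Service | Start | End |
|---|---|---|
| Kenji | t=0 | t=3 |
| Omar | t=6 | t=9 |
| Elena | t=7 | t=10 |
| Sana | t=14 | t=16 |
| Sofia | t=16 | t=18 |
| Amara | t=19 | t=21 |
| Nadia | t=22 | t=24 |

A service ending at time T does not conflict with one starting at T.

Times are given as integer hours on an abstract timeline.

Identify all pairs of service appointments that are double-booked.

Sorted by start: Kenji, Omar, Elena, Sana, Sofia, Amara, Nadia.
Omar starts after Kenji ends, so Kenji has no further overlaps.
Elena starts before Omar ends → Omar and Elena overlap.
Sana starts after Omar ends, so Omar has no further overlaps.
Sana starts after Elena ends, so Elena has no further overlaps.
Sofia starts exactly when Sana ends (back-to-back, no overlap), so Sana has no further overlaps.
Amara starts after Sofia ends, so Sofia has no further overlaps.
Nadia starts after Amara ends.

Elena & Omar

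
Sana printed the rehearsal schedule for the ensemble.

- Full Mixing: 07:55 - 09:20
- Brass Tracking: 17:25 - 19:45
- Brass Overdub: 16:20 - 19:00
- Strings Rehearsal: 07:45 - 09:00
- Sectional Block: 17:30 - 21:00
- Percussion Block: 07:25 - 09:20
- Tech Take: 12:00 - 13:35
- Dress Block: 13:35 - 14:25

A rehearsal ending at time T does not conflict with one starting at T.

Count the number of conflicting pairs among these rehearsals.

Two intervals overlap when each starts before the other ends.
Sorted by start: Percussion Block, Strings Rehearsal, Full Mixing, Tech Take, Dress Block, Brass Overdub, Brass Tracking, Sectional Block.
Strings Rehearsal starts before Percussion Block ends → Percussion Block and Strings Rehearsal overlap.
Full Mixing starts before Percussion Block ends → Percussion Block and Full Mixing overlap.
Tech Take starts after Percussion Block ends, so nothing later overlaps Percussion Block either.
Full Mixing starts before Strings Rehearsal ends → Strings Rehearsal and Full Mixing overlap.
Tech Take starts after Strings Rehearsal ends, so nothing later overlaps Strings Rehearsal either.
Tech Take starts after Full Mixing ends, so nothing later overlaps Full Mixing either.
Dress Block starts exactly when Tech Take ends (back-to-back, no overlap), so nothing later overlaps Tech Take either.
Brass Overdub starts after Dress Block ends, so nothing later overlaps Dress Block either.
Brass Tracking starts before Brass Overdub ends → Brass Overdub and Brass Tracking overlap.
Sectional Block starts before Brass Overdub ends → Brass Overdub and Sectional Block overlap.
Sectional Block starts before Brass Tracking ends → Brass Tracking and Sectional Block overlap.
Overlapping pairs: Brass Overdub & Brass Tracking, Brass Overdub & Sectional Block, Brass Tracking & Sectional Block, Full Mixing & Percussion Block, Full Mixing & Strings Rehearsal, Percussion Block & Strings Rehearsal — 6 in total.

6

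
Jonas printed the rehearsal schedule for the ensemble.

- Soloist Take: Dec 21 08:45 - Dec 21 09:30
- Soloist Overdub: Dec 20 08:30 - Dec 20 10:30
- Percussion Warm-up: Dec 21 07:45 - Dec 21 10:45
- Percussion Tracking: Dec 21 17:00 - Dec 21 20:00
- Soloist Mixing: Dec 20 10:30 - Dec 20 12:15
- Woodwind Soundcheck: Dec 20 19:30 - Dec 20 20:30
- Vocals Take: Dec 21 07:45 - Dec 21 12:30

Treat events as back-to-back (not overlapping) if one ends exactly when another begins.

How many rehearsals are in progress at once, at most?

3

Sort all start/end points and keep a running count:
Dec 20 08:30 start Soloist Overdub → 1
Dec 20 10:30 end Soloist Overdub → 0
Dec 20 10:30 start Soloist Mixing → 1
Dec 20 12:15 end Soloist Mixing → 0
Dec 20 19:30 start Woodwind Soundcheck → 1
Dec 20 20:30 end Woodwind Soundcheck → 0
Dec 21 07:45 start Percussion Warm-up → 1
Dec 21 07:45 start Vocals Take → 2
Dec 21 08:45 start Soloist Take → 3
Dec 21 09:30 end Soloist Take → 2
Dec 21 10:45 end Percussion Warm-up → 1
Dec 21 12:30 end Vocals Take → 0
Dec 21 17:00 start Percussion Tracking → 1
Dec 21 20:00 end Percussion Tracking → 0
Peak is 3, at Dec 21 08:45 (Percussion Warm-up, Soloist Take, Vocals Take).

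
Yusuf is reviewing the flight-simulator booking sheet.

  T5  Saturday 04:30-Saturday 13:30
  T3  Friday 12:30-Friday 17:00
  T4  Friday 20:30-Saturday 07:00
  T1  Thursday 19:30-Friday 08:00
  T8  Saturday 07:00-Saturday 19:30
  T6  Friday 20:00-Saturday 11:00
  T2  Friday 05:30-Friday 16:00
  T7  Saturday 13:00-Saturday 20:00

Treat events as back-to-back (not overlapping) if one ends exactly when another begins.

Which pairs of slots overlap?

Sorted by start: T1, T2, T3, T6, T4, T5, T8, T7.
T2 starts before T1 ends → T1 and T2 overlap.
T3 starts after T1 ends — done with T1.
T3 starts before T2 ends → T2 and T3 overlap.
T6 starts after T2 ends — done with T2.
T6 starts after T3 ends — done with T3.
T4 starts before T6 ends → T6 and T4 overlap.
T5 starts before T6 ends → T6 and T5 overlap.
T8 starts before T6 ends → T6 and T8 overlap.
T7 starts after T6 ends.
T5 starts before T4 ends → T4 and T5 overlap.
T8 starts exactly when T4 ends (back-to-back, no overlap) — done with T4.
T8 starts before T5 ends → T5 and T8 overlap.
T7 starts before T5 ends → T5 and T7 overlap.
T7 starts before T8 ends → T8 and T7 overlap.

T1 & T2, T2 & T3, T4 & T5, T4 & T6, T5 & T6, T5 & T7, T5 & T8, T6 & T8, T7 & T8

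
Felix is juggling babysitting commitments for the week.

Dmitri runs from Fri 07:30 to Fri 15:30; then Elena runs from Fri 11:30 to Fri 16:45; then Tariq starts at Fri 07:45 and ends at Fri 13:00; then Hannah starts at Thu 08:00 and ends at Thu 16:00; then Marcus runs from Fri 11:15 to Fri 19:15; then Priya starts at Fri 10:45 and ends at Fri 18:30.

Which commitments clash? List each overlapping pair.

Sorted by start: Hannah, Dmitri, Tariq, Priya, Marcus, Elena.
Dmitri starts after Hannah ends, so Hannah has no further overlaps.
Tariq starts before Dmitri ends → Dmitri and Tariq overlap.
Priya starts before Dmitri ends → Dmitri and Priya overlap.
Marcus starts before Dmitri ends → Dmitri and Marcus overlap.
Elena starts before Dmitri ends → Dmitri and Elena overlap.
Priya starts before Tariq ends → Tariq and Priya overlap.
Marcus starts before Tariq ends → Tariq and Marcus overlap.
Elena starts before Tariq ends → Tariq and Elena overlap.
Marcus starts before Priya ends → Priya and Marcus overlap.
Elena starts before Priya ends → Priya and Elena overlap.
Elena starts before Marcus ends → Marcus and Elena overlap.

Dmitri & Elena, Dmitri & Marcus, Dmitri & Priya, Dmitri & Tariq, Elena & Marcus, Elena & Priya, Elena & Tariq, Marcus & Priya, Marcus & Tariq, Priya & Tariq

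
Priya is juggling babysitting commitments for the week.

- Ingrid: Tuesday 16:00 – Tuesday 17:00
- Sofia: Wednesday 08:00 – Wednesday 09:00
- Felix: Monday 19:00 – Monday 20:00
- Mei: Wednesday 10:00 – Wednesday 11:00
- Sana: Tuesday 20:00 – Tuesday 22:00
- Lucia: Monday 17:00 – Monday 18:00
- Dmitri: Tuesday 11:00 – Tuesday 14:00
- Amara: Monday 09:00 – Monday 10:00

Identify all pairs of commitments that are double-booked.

Sorted by start: Amara, Lucia, Felix, Dmitri, Ingrid, Sana, Sofia, Mei.
Lucia starts after Amara ends, so Amara has no further overlaps.
Felix starts after Lucia ends, so Lucia has no further overlaps.
Dmitri starts after Felix ends, so Felix has no further overlaps.
Ingrid starts after Dmitri ends, so Dmitri has no further overlaps.
Sana starts after Ingrid ends, so Ingrid has no further overlaps.
Sofia starts after Sana ends, so Sana has no further overlaps.
Mei starts after Sofia ends.

no overlapping pairs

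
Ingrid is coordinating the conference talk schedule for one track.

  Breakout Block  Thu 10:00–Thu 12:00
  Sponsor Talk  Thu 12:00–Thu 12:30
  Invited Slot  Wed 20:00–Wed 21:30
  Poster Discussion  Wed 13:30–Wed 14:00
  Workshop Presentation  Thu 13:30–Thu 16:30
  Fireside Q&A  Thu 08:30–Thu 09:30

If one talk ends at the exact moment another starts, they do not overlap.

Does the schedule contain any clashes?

Sorted by start: Poster Discussion, Invited Slot, Fireside Q&A, Breakout Block, Sponsor Talk, Workshop Presentation.
Invited Slot starts after Poster Discussion ends — done with Poster Discussion.
Fireside Q&A starts after Invited Slot ends — done with Invited Slot.
Breakout Block starts after Fireside Q&A ends — done with Fireside Q&A.
Sponsor Talk starts exactly when Breakout Block ends (back-to-back, no overlap) — done with Breakout Block.
Workshop Presentation starts after Sponsor Talk ends.
Every pair is clear; the schedule has no overlaps.

No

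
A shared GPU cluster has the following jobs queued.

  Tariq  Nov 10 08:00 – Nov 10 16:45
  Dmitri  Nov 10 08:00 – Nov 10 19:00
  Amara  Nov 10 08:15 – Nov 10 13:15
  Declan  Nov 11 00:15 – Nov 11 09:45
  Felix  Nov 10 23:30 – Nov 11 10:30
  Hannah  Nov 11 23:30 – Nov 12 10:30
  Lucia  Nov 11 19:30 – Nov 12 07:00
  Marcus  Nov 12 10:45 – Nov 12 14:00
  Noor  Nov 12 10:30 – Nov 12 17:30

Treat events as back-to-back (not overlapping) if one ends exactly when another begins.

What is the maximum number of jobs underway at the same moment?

Walk through starts and ends in time order (an end at T is processed before a start at T):
Nov 10 08:00 start Dmitri → 1
Nov 10 08:00 start Tariq → 2
Nov 10 08:15 start Amara → 3
Nov 10 13:15 end Amara → 2
Nov 10 16:45 end Tariq → 1
Nov 10 19:00 end Dmitri → 0
Nov 10 23:30 start Felix → 1
Nov 11 00:15 start Declan → 2
Nov 11 09:45 end Declan → 1
Nov 11 10:30 end Felix → 0
Nov 11 19:30 start Lucia → 1
Nov 11 23:30 start Hannah → 2
Nov 12 07:00 end Lucia → 1
Nov 12 10:30 end Hannah → 0
Nov 12 10:30 start Noor → 1
Nov 12 10:45 start Marcus → 2
Nov 12 14:00 end Marcus → 1
Nov 12 17:30 end Noor → 0
Peak is 3, at Nov 10 08:15 (Amara, Dmitri, Tariq).

3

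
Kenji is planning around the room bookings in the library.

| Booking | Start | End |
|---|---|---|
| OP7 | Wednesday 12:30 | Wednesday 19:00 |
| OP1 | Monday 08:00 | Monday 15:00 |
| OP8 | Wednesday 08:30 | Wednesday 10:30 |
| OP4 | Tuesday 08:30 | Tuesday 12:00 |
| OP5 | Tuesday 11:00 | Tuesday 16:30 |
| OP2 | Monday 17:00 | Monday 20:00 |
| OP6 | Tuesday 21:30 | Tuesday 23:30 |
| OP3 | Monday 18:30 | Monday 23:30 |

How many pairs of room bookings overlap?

2

Two intervals overlap when each starts before the other ends.
Sorted by start: OP1, OP2, OP3, OP4, OP5, OP6, OP8, OP7.
OP2 starts after OP1 ends, so nothing later overlaps OP1 either.
OP3 starts before OP2 ends → OP2 and OP3 overlap.
OP4 starts after OP2 ends, so nothing later overlaps OP2 either.
OP4 starts after OP3 ends, so nothing later overlaps OP3 either.
OP5 starts before OP4 ends → OP4 and OP5 overlap.
OP6 starts after OP4 ends, so nothing later overlaps OP4 either.
OP6 starts after OP5 ends, so nothing later overlaps OP5 either.
OP8 starts after OP6 ends, so nothing later overlaps OP6 either.
OP7 starts after OP8 ends.
Overlapping pairs: OP2 & OP3, OP4 & OP5 — 2 in total.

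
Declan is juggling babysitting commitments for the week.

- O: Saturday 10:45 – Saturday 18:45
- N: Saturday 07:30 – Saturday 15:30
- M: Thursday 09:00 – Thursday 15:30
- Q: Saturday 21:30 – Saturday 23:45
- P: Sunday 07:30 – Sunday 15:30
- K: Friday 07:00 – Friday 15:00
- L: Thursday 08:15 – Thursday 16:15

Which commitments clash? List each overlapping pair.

Check each pair: they overlap iff neither finishes before the other starts.
Sorted by start: L, M, K, N, O, Q, P.
M starts before L ends → L and M overlap.
K starts after L ends, so L has no further overlaps.
K starts after M ends, so M has no further overlaps.
N starts after K ends, so K has no further overlaps.
O starts before N ends → N and O overlap.
Q starts after N ends, so N has no further overlaps.
Q starts after O ends, so O has no further overlaps.
P starts after Q ends.

L & M, N & O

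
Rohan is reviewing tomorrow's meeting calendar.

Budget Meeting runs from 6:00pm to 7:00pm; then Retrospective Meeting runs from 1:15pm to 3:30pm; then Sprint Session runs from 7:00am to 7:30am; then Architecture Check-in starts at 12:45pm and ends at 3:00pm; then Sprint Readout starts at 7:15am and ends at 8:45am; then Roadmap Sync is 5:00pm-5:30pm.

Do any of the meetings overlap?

Check each pair: they overlap iff neither finishes before the other starts.
Sorted by start: Sprint Session, Sprint Readout, Architecture Check-in, Retrospective Meeting, Roadmap Sync, Budget Meeting.
Sprint Readout starts before Sprint Session ends → Sprint Session and Sprint Readout overlap.
That's a conflict, so the schedule is not conflict-free.

Yes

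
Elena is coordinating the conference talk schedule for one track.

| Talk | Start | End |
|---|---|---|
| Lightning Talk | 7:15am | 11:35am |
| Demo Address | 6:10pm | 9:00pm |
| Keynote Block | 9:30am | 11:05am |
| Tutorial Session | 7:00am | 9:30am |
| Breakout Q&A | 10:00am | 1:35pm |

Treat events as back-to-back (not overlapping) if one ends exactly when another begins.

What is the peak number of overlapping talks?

3

Sort all start/end points and keep a running count:
7:00am start Tutorial Session → 1
7:15am start Lightning Talk → 2
9:30am end Tutorial Session → 1
9:30am start Keynote Block → 2
10:00am start Breakout Q&A → 3
11:05am end Keynote Block → 2
11:35am end Lightning Talk → 1
1:35pm end Breakout Q&A → 0
6:10pm start Demo Address → 1
9:00pm end Demo Address → 0
Peak is 3, at 10:00am (Breakout Q&A, Keynote Block, Lightning Talk).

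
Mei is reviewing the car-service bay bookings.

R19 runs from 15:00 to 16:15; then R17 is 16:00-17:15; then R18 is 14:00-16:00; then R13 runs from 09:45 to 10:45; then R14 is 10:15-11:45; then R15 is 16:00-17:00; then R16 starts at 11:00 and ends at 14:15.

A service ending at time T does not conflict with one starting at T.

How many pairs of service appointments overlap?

Sorted by start: R13, R14, R16, R18, R19, R15, R17.
R14 starts before R13 ends → R13 and R14 overlap.
R16 starts after R13 ends, so R13 has no further overlaps.
R16 starts before R14 ends → R14 and R16 overlap.
R18 starts after R14 ends, so R14 has no further overlaps.
R18 starts before R16 ends → R16 and R18 overlap.
R19 starts after R16 ends, so R16 has no further overlaps.
R19 starts before R18 ends → R18 and R19 overlap.
R15 starts exactly when R18 ends (back-to-back, no overlap), so R18 has no further overlaps.
R15 starts before R19 ends → R19 and R15 overlap.
R17 starts before R19 ends → R19 and R17 overlap.
R17 starts before R15 ends → R15 and R17 overlap.
Overlapping pairs: R13 & R14, R14 & R16, R15 & R17, R15 & R19, R16 & R18, R17 & R19, R18 & R19 — 7 in total.

7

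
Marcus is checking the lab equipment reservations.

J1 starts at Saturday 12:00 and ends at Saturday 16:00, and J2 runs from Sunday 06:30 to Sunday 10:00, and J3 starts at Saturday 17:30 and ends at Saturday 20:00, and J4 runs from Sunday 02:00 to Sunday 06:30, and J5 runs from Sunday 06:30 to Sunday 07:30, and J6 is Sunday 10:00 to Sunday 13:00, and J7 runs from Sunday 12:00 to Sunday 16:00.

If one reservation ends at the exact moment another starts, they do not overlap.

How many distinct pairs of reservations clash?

Sorted by start: J1, J3, J4, J2, J5, J6, J7.
J3 starts after J1 ends, so nothing later overlaps J1 either.
J4 starts after J3 ends, so nothing later overlaps J3 either.
J2 starts exactly when J4 ends (back-to-back, no overlap), so nothing later overlaps J4 either.
J5 starts before J2 ends → J2 and J5 overlap.
J6 starts exactly when J2 ends (back-to-back, no overlap), so nothing later overlaps J2 either.
J6 starts after J5 ends, so nothing later overlaps J5 either.
J7 starts before J6 ends → J6 and J7 overlap.
Overlapping pairs: J2 & J5, J6 & J7 — 2 in total.

2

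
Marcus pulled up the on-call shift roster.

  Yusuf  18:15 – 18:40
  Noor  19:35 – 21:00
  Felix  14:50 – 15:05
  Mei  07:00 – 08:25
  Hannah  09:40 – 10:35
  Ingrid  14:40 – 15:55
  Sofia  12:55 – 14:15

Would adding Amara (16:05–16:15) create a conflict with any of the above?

No — it doesn't clash with anything

Mei: ends 08:25 at or before Amara starts 16:05 → clear.
Hannah: ends 10:35 at or before Amara starts 16:05 → clear.
Sofia: ends 14:15 at or before Amara starts 16:05 → clear.
Ingrid: ends 15:55 at or before Amara starts 16:05 → clear.
Felix: ends 15:05 at or before Amara starts 16:05 → clear.
Yusuf: starts 18:15 at or after Amara ends 16:15 → clear.
Noor: starts 19:35 at or after Amara ends 16:15 → clear.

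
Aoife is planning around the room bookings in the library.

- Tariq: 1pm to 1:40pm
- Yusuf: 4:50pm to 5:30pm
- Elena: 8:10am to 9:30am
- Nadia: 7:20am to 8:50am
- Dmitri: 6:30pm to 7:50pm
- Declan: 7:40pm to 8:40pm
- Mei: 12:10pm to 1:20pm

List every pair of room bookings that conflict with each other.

Declan & Dmitri, Elena & Nadia, Mei & Tariq

Sorted by start: Nadia, Elena, Mei, Tariq, Yusuf, Dmitri, Declan.
Elena starts before Nadia ends → Nadia and Elena overlap.
Mei starts after Nadia ends, so nothing later overlaps Nadia either.
Mei starts after Elena ends, so nothing later overlaps Elena either.
Tariq starts before Mei ends → Mei and Tariq overlap.
Yusuf starts after Mei ends, so nothing later overlaps Mei either.
Yusuf starts after Tariq ends, so nothing later overlaps Tariq either.
Dmitri starts after Yusuf ends, so nothing later overlaps Yusuf either.
Declan starts before Dmitri ends → Dmitri and Declan overlap.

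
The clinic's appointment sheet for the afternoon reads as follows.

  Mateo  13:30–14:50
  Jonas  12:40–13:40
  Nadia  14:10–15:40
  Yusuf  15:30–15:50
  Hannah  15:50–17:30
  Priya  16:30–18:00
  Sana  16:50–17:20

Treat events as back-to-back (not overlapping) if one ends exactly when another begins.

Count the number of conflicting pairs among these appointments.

6

Sorted by start: Jonas, Mateo, Nadia, Yusuf, Hannah, Priya, Sana.
Mateo starts before Jonas ends → Jonas and Mateo overlap.
Nadia starts after Jonas ends, so Jonas has no further overlaps.
Nadia starts before Mateo ends → Mateo and Nadia overlap.
Yusuf starts after Mateo ends, so Mateo has no further overlaps.
Yusuf starts before Nadia ends → Nadia and Yusuf overlap.
Hannah starts after Nadia ends, so Nadia has no further overlaps.
Hannah starts exactly when Yusuf ends (back-to-back, no overlap), so Yusuf has no further overlaps.
Priya starts before Hannah ends → Hannah and Priya overlap.
Sana starts before Hannah ends → Hannah and Sana overlap.
Sana starts before Priya ends → Priya and Sana overlap.
Overlapping pairs: Hannah & Priya, Hannah & Sana, Jonas & Mateo, Mateo & Nadia, Nadia & Yusuf, Priya & Sana — 6 in total.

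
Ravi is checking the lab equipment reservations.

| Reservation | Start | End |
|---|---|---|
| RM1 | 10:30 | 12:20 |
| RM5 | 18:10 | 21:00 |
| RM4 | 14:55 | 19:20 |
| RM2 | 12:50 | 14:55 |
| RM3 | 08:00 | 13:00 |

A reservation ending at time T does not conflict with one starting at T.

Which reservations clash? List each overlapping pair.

Sorted by start: RM3, RM1, RM2, RM4, RM5.
RM1 starts before RM3 ends → RM3 and RM1 overlap.
RM2 starts before RM3 ends → RM3 and RM2 overlap.
RM4 starts after RM3 ends — done with RM3.
RM2 starts after RM1 ends — done with RM1.
RM4 starts exactly when RM2 ends (back-to-back, no overlap) — done with RM2.
RM5 starts before RM4 ends → RM4 and RM5 overlap.

RM1 & RM3, RM2 & RM3, RM4 & RM5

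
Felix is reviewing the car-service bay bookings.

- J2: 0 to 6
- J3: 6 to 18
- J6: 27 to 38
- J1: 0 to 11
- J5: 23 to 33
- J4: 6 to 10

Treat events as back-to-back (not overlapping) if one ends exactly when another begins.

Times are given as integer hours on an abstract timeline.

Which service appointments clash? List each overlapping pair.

J1 & J2, J1 & J3, J1 & J4, J3 & J4, J5 & J6

Sorted by start: J1, J2, J3, J4, J5, J6.
J2 starts before J1 ends → J1 and J2 overlap.
J3 starts before J1 ends → J1 and J3 overlap.
J4 starts before J1 ends → J1 and J4 overlap.
J5 starts after J1 ends; J1 is clear from here.
J3 starts exactly when J2 ends (back-to-back, no overlap); J2 is clear from here.
J4 starts before J3 ends → J3 and J4 overlap.
J5 starts after J3 ends; J3 is clear from here.
J5 starts after J4 ends; J4 is clear from here.
J6 starts before J5 ends → J5 and J6 overlap.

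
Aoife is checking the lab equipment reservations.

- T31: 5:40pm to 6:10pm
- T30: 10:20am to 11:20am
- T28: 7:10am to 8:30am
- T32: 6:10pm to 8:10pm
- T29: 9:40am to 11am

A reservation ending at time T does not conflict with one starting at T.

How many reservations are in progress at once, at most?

Sweep the timeline, counting +1 at each start and −1 at each end (ends before starts at a tie):
7:10am start T28 → 1
8:30am end T28 → 0
9:40am start T29 → 1
10:20am start T30 → 2
11am end T29 → 1
11:20am end T30 → 0
5:40pm start T31 → 1
6:10pm end T31 → 0
6:10pm start T32 → 1
8:10pm end T32 → 0
Peak is 2, at 10:20am (T29, T30).

2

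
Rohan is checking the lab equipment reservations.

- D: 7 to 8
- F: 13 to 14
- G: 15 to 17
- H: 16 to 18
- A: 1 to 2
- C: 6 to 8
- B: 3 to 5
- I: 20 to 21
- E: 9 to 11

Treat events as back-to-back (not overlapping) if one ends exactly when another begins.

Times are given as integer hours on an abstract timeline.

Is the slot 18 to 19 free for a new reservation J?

A: ends 2 at or before J starts 18 → clear.
B: ends 5 at or before J starts 18 → clear.
C: ends 8 at or before J starts 18 → clear.
D: ends 8 at or before J starts 18 → clear.
E: ends 11 at or before J starts 18 → clear.
F: ends 14 at or before J starts 18 → clear.
G: ends 17 at or before J starts 18 → clear.
H: ends 18 at or before J starts 18 → clear.
I: starts 20 at or after J ends 19 → clear.

Yes — the slot is free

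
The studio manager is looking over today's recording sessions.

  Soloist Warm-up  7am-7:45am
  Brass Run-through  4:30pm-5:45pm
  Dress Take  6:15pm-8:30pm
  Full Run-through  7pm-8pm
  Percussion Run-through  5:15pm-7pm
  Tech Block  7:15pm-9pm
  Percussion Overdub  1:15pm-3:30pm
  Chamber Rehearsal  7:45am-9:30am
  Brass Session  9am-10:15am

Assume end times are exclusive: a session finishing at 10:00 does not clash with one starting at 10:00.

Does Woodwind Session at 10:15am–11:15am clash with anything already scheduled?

Soloist Warm-up: ends 7:45am at or before Woodwind Session starts 10:15am → clear.
Chamber Rehearsal: ends 9:30am at or before Woodwind Session starts 10:15am → clear.
Brass Session: ends 10:15am at or before Woodwind Session starts 10:15am → clear.
Percussion Overdub: starts 1:15pm at or after Woodwind Session ends 11:15am → clear.
Brass Run-through: starts 4:30pm at or after Woodwind Session ends 11:15am → clear.
Percussion Run-through: starts 5:15pm at or after Woodwind Session ends 11:15am → clear.
Dress Take: starts 6:15pm at or after Woodwind Session ends 11:15am → clear.
Full Run-through: starts 7pm at or after Woodwind Session ends 11:15am → clear.
Tech Block: starts 7:15pm at or after Woodwind Session ends 11:15am → clear.

No — it doesn't clash with anything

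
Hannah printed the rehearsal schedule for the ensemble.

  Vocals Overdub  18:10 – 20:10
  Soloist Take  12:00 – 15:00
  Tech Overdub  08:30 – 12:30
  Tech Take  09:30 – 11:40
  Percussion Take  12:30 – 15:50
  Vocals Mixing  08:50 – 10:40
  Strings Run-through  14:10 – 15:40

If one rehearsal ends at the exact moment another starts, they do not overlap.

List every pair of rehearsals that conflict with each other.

Two intervals overlap when each starts before the other ends.
Sorted by start: Tech Overdub, Vocals Mixing, Tech Take, Soloist Take, Percussion Take, Strings Run-through, Vocals Overdub.
Vocals Mixing starts before Tech Overdub ends → Tech Overdub and Vocals Mixing overlap.
Tech Take starts before Tech Overdub ends → Tech Overdub and Tech Take overlap.
Soloist Take starts before Tech Overdub ends → Tech Overdub and Soloist Take overlap.
Percussion Take starts exactly when Tech Overdub ends (back-to-back, no overlap), so Tech Overdub has no further overlaps.
Tech Take starts before Vocals Mixing ends → Vocals Mixing and Tech Take overlap.
Soloist Take starts after Vocals Mixing ends, so Vocals Mixing has no further overlaps.
Soloist Take starts after Tech Take ends, so Tech Take has no further overlaps.
Percussion Take starts before Soloist Take ends → Soloist Take and Percussion Take overlap.
Strings Run-through starts before Soloist Take ends → Soloist Take and Strings Run-through overlap.
Vocals Overdub starts after Soloist Take ends.
Strings Run-through starts before Percussion Take ends → Percussion Take and Strings Run-through overlap.
Vocals Overdub starts after Percussion Take ends.
Vocals Overdub starts after Strings Run-through ends.

Percussion Take & Soloist Take, Percussion Take & Strings Run-through, Soloist Take & Strings Run-through, Soloist Take & Tech Overdub, Tech Overdub & Tech Take, Tech Overdub & Vocals Mixing, Tech Take & Vocals Mixing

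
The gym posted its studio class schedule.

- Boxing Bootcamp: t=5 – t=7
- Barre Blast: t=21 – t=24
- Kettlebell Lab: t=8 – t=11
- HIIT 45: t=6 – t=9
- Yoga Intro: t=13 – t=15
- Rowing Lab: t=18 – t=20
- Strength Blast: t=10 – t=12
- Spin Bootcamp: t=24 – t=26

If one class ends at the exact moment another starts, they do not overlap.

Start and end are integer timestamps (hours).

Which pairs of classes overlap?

Check each pair: they overlap iff neither finishes before the other starts.
Sorted by start: Boxing Bootcamp, HIIT 45, Kettlebell Lab, Strength Blast, Yoga Intro, Rowing Lab, Barre Blast, Spin Bootcamp.
HIIT 45 starts before Boxing Bootcamp ends → Boxing Bootcamp and HIIT 45 overlap.
Kettlebell Lab starts after Boxing Bootcamp ends, so Boxing Bootcamp has no further overlaps.
Kettlebell Lab starts before HIIT 45 ends → HIIT 45 and Kettlebell Lab overlap.
Strength Blast starts after HIIT 45 ends, so HIIT 45 has no further overlaps.
Strength Blast starts before Kettlebell Lab ends → Kettlebell Lab and Strength Blast overlap.
Yoga Intro starts after Kettlebell Lab ends, so Kettlebell Lab has no further overlaps.
Yoga Intro starts after Strength Blast ends, so Strength Blast has no further overlaps.
Rowing Lab starts after Yoga Intro ends, so Yoga Intro has no further overlaps.
Barre Blast starts after Rowing Lab ends, so Rowing Lab has no further overlaps.
Spin Bootcamp starts exactly when Barre Blast ends (back-to-back, no overlap).

Boxing Bootcamp & HIIT 45, HIIT 45 & Kettlebell Lab, Kettlebell Lab & Strength Blast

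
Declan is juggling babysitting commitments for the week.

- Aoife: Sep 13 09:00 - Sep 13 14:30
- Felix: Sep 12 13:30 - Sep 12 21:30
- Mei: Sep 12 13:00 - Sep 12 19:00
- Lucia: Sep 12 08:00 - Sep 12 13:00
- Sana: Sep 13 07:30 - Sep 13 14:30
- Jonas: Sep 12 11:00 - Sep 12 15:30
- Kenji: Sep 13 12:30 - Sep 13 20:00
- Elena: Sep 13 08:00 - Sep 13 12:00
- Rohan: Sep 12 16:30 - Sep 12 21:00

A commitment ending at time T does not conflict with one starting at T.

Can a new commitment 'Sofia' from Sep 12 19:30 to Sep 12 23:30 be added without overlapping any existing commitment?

No — it overlaps Felix, Rohan

Lucia: ends Sep 12 13:00 at or before Sofia starts Sep 12 19:30 → clear.
Jonas: ends Sep 12 15:30 at or before Sofia starts Sep 12 19:30 → clear.
Mei: ends Sep 12 19:00 at or before Sofia starts Sep 12 19:30 → clear.
Felix: starts Sep 12 13:30 before Sofia ends Sep 12 23:30, and ends Sep 12 21:30 after Sofia starts Sep 12 19:30 → overlap.
Rohan: starts Sep 12 16:30 before Sofia ends Sep 12 23:30, and ends Sep 12 21:00 after Sofia starts Sep 12 19:30 → overlap.
Sana: starts Sep 13 07:30 at or after Sofia ends Sep 12 23:30 → clear.
Elena: starts Sep 13 08:00 at or after Sofia ends Sep 12 23:30 → clear.
Aoife: starts Sep 13 09:00 at or after Sofia ends Sep 12 23:30 → clear.
Kenji: starts Sep 13 12:30 at or after Sofia ends Sep 12 23:30 → clear.
Sofia overlaps Felix, Rohan.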